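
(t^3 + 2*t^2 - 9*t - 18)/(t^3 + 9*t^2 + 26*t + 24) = (t - 3)/(t + 4)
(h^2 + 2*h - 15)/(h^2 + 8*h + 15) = (h - 3)/(h + 3)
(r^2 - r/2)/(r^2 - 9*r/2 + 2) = r/(r - 4)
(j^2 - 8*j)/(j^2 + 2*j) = (j - 8)/(j + 2)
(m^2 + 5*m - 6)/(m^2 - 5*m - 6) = (-m^2 - 5*m + 6)/(-m^2 + 5*m + 6)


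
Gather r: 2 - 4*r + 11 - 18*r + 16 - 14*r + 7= 36 - 36*r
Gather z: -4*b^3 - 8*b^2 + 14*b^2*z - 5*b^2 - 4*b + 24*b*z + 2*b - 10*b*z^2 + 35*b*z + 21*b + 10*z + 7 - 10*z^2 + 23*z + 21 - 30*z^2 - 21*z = -4*b^3 - 13*b^2 + 19*b + z^2*(-10*b - 40) + z*(14*b^2 + 59*b + 12) + 28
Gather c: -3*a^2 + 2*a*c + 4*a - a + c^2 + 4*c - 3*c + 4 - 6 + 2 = -3*a^2 + 3*a + c^2 + c*(2*a + 1)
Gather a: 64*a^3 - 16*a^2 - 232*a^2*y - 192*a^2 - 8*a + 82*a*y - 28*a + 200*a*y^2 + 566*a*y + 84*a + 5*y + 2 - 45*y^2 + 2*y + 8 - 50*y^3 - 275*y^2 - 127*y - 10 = 64*a^3 + a^2*(-232*y - 208) + a*(200*y^2 + 648*y + 48) - 50*y^3 - 320*y^2 - 120*y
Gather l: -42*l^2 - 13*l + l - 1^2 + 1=-42*l^2 - 12*l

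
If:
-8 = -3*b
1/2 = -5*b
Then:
No Solution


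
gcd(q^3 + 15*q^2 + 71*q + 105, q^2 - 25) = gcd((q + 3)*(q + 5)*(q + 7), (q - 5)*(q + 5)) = q + 5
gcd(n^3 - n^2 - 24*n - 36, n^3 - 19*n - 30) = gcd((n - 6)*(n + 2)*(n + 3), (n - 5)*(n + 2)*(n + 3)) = n^2 + 5*n + 6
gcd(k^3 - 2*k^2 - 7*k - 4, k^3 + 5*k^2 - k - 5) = k + 1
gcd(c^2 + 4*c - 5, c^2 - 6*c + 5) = c - 1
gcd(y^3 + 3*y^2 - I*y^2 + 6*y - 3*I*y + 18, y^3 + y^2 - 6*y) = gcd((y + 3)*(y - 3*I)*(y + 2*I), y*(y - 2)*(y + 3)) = y + 3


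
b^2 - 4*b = b*(b - 4)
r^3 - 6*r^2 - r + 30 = (r - 5)*(r - 3)*(r + 2)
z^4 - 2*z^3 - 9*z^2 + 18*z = z*(z - 3)*(z - 2)*(z + 3)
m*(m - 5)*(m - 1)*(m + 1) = m^4 - 5*m^3 - m^2 + 5*m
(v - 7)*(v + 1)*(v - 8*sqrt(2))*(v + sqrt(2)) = v^4 - 7*sqrt(2)*v^3 - 6*v^3 - 23*v^2 + 42*sqrt(2)*v^2 + 49*sqrt(2)*v + 96*v + 112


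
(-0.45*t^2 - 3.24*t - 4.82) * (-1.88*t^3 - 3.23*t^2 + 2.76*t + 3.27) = 0.846*t^5 + 7.5447*t^4 + 18.2848*t^3 + 5.1547*t^2 - 23.898*t - 15.7614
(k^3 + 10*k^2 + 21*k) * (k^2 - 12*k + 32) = k^5 - 2*k^4 - 67*k^3 + 68*k^2 + 672*k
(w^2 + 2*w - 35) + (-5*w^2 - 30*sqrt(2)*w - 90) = -4*w^2 - 30*sqrt(2)*w + 2*w - 125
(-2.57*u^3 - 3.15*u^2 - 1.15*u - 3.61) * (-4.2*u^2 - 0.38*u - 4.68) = 10.794*u^5 + 14.2066*u^4 + 18.0546*u^3 + 30.341*u^2 + 6.7538*u + 16.8948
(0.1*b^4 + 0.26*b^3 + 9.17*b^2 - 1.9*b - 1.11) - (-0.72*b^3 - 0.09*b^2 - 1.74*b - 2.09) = 0.1*b^4 + 0.98*b^3 + 9.26*b^2 - 0.16*b + 0.98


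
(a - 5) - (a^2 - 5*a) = -a^2 + 6*a - 5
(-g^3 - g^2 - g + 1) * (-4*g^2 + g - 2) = 4*g^5 + 3*g^4 + 5*g^3 - 3*g^2 + 3*g - 2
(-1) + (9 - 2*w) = 8 - 2*w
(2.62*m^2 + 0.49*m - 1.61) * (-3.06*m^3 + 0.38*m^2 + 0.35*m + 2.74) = -8.0172*m^5 - 0.5038*m^4 + 6.0298*m^3 + 6.7385*m^2 + 0.7791*m - 4.4114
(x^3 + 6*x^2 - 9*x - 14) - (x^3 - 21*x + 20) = 6*x^2 + 12*x - 34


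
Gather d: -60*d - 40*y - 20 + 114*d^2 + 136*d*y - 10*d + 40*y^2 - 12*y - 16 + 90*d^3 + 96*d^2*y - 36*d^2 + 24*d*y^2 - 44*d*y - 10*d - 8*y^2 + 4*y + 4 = 90*d^3 + d^2*(96*y + 78) + d*(24*y^2 + 92*y - 80) + 32*y^2 - 48*y - 32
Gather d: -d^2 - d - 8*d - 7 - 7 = -d^2 - 9*d - 14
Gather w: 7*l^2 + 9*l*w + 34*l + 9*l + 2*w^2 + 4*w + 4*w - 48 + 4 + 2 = 7*l^2 + 43*l + 2*w^2 + w*(9*l + 8) - 42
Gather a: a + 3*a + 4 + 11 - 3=4*a + 12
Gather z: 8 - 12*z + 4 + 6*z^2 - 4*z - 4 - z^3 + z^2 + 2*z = -z^3 + 7*z^2 - 14*z + 8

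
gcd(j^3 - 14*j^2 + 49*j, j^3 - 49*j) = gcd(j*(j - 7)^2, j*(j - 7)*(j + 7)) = j^2 - 7*j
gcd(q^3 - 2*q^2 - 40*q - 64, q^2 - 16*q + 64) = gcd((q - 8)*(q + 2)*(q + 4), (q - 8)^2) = q - 8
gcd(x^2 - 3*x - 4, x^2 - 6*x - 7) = x + 1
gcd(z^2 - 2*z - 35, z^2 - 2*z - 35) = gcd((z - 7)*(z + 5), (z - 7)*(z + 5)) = z^2 - 2*z - 35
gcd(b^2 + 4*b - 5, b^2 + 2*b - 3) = b - 1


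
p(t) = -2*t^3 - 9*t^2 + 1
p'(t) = -6*t^2 - 18*t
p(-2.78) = -25.59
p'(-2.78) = 3.67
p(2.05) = -54.05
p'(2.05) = -62.12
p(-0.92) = -5.06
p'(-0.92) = 11.48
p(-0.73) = -3.02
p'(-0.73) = 9.94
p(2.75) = -108.66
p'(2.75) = -94.88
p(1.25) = -16.97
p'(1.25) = -31.88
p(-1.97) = -18.64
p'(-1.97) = 12.17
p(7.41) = -1306.91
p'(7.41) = -462.83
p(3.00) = -134.00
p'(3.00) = -108.00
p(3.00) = -134.00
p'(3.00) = -108.00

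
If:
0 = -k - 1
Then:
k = -1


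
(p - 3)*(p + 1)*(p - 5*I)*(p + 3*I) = p^4 - 2*p^3 - 2*I*p^3 + 12*p^2 + 4*I*p^2 - 30*p + 6*I*p - 45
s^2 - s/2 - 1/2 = (s - 1)*(s + 1/2)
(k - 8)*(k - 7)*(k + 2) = k^3 - 13*k^2 + 26*k + 112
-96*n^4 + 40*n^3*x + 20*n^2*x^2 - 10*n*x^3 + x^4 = (-6*n + x)*(-4*n + x)*(-2*n + x)*(2*n + x)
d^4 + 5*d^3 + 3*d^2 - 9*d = d*(d - 1)*(d + 3)^2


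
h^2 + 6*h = h*(h + 6)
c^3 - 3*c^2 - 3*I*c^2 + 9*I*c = c*(c - 3)*(c - 3*I)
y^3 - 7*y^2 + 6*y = y*(y - 6)*(y - 1)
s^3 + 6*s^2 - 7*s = s*(s - 1)*(s + 7)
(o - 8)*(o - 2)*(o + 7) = o^3 - 3*o^2 - 54*o + 112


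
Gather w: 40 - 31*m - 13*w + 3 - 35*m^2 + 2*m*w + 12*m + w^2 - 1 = -35*m^2 - 19*m + w^2 + w*(2*m - 13) + 42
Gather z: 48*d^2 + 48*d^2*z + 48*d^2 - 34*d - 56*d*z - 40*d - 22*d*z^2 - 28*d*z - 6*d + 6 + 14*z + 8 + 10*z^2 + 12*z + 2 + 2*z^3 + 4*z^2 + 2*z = 96*d^2 - 80*d + 2*z^3 + z^2*(14 - 22*d) + z*(48*d^2 - 84*d + 28) + 16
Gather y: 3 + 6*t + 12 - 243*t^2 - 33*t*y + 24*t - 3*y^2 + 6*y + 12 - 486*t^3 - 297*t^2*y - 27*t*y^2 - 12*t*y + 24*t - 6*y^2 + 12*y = -486*t^3 - 243*t^2 + 54*t + y^2*(-27*t - 9) + y*(-297*t^2 - 45*t + 18) + 27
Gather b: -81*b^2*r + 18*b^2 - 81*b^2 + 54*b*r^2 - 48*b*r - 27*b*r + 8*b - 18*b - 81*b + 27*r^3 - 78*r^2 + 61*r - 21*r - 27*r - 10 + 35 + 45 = b^2*(-81*r - 63) + b*(54*r^2 - 75*r - 91) + 27*r^3 - 78*r^2 + 13*r + 70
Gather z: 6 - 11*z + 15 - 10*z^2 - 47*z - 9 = -10*z^2 - 58*z + 12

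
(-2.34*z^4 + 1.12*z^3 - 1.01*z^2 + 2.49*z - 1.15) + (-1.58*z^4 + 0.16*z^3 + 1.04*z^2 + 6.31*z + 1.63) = -3.92*z^4 + 1.28*z^3 + 0.03*z^2 + 8.8*z + 0.48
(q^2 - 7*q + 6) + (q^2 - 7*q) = 2*q^2 - 14*q + 6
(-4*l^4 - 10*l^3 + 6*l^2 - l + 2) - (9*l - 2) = -4*l^4 - 10*l^3 + 6*l^2 - 10*l + 4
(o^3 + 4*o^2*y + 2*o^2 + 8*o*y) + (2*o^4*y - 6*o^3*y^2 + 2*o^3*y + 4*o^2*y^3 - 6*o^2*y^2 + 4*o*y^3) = 2*o^4*y - 6*o^3*y^2 + 2*o^3*y + o^3 + 4*o^2*y^3 - 6*o^2*y^2 + 4*o^2*y + 2*o^2 + 4*o*y^3 + 8*o*y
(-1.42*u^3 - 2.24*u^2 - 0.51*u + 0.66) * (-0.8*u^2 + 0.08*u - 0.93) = 1.136*u^5 + 1.6784*u^4 + 1.5494*u^3 + 1.5144*u^2 + 0.5271*u - 0.6138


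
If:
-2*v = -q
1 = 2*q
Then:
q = 1/2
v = 1/4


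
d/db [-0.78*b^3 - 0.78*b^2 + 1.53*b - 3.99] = -2.34*b^2 - 1.56*b + 1.53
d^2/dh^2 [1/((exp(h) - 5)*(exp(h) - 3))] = 4*(exp(3*h) - 6*exp(2*h) + exp(h) + 30)*exp(h)/(exp(6*h) - 24*exp(5*h) + 237*exp(4*h) - 1232*exp(3*h) + 3555*exp(2*h) - 5400*exp(h) + 3375)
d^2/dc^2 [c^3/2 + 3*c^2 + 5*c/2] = 3*c + 6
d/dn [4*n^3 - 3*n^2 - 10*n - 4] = 12*n^2 - 6*n - 10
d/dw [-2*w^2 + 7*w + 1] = 7 - 4*w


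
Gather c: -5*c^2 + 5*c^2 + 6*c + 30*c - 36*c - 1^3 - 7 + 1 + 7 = 0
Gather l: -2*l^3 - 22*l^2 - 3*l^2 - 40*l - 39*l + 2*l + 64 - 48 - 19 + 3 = -2*l^3 - 25*l^2 - 77*l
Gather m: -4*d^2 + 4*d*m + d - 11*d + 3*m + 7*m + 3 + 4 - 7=-4*d^2 - 10*d + m*(4*d + 10)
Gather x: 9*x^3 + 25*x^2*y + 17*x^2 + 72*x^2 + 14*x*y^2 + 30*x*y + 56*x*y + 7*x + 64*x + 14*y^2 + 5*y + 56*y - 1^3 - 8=9*x^3 + x^2*(25*y + 89) + x*(14*y^2 + 86*y + 71) + 14*y^2 + 61*y - 9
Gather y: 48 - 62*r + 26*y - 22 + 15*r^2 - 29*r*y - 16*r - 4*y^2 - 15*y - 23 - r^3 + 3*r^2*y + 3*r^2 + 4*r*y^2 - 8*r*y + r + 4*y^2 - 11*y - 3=-r^3 + 18*r^2 + 4*r*y^2 - 77*r + y*(3*r^2 - 37*r)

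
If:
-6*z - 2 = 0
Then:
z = -1/3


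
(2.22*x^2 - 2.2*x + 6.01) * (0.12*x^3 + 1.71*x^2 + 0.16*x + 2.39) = 0.2664*x^5 + 3.5322*x^4 - 2.6856*x^3 + 15.2309*x^2 - 4.2964*x + 14.3639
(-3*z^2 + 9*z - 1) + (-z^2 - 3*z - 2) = -4*z^2 + 6*z - 3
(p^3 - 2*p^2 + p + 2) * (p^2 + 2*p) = p^5 - 3*p^3 + 4*p^2 + 4*p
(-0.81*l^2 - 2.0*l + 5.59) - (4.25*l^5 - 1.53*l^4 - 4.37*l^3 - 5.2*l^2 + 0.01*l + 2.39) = -4.25*l^5 + 1.53*l^4 + 4.37*l^3 + 4.39*l^2 - 2.01*l + 3.2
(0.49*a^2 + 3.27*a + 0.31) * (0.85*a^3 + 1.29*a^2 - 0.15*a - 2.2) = 0.4165*a^5 + 3.4116*a^4 + 4.4083*a^3 - 1.1686*a^2 - 7.2405*a - 0.682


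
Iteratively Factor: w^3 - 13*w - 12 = (w - 4)*(w^2 + 4*w + 3) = (w - 4)*(w + 1)*(w + 3)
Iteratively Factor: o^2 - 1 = (o - 1)*(o + 1)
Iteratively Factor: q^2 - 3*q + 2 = (q - 2)*(q - 1)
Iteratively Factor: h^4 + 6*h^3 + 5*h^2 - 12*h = (h)*(h^3 + 6*h^2 + 5*h - 12) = h*(h + 3)*(h^2 + 3*h - 4) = h*(h + 3)*(h + 4)*(h - 1)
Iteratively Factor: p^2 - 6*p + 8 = (p - 2)*(p - 4)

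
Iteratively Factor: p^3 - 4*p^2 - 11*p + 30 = (p - 5)*(p^2 + p - 6) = (p - 5)*(p + 3)*(p - 2)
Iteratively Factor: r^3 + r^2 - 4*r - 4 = (r - 2)*(r^2 + 3*r + 2) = (r - 2)*(r + 1)*(r + 2)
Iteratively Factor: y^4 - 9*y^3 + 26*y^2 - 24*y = (y - 3)*(y^3 - 6*y^2 + 8*y) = (y - 4)*(y - 3)*(y^2 - 2*y) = (y - 4)*(y - 3)*(y - 2)*(y)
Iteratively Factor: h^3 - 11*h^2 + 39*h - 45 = (h - 3)*(h^2 - 8*h + 15) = (h - 3)^2*(h - 5)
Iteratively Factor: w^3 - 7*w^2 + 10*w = (w - 5)*(w^2 - 2*w) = (w - 5)*(w - 2)*(w)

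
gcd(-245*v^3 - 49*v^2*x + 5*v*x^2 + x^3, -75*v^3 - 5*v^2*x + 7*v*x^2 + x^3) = 5*v + x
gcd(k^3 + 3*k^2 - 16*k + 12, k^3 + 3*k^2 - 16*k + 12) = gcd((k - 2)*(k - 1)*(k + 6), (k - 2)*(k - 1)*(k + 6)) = k^3 + 3*k^2 - 16*k + 12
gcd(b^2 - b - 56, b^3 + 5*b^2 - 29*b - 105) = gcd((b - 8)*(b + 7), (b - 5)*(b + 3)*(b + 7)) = b + 7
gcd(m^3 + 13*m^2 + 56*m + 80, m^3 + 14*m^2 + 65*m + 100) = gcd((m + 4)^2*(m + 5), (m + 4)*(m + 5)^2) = m^2 + 9*m + 20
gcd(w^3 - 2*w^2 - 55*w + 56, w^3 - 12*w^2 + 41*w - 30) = w - 1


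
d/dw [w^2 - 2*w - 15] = 2*w - 2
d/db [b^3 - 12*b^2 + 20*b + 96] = 3*b^2 - 24*b + 20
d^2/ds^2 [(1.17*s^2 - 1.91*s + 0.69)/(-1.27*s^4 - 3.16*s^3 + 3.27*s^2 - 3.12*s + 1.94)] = (-11.322558*s^8 + 8.79500400000001*s^7 + 67.301282*s^6 + 39.401598*s^5 - 194.901246*s^4 + 76.1546300000001*s^3 + 79.556286*s^2 - 55.841868*s + 9.635844)/(2.048383*s^12 + 15.290292*s^11 + 22.222587*s^10 - 32.087744*s^9 + 8.52123899999999*s^8 + 70.377972*s^7 - 201.091659*s^6 + 266.523768*s^5 - 258.148914*s^4 + 184.806192*s^3 - 93.575124*s^2 + 35.227296*s - 7.301384)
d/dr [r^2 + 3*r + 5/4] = 2*r + 3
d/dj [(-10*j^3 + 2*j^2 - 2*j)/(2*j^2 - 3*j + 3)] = 2*(-10*j^4 + 30*j^3 - 46*j^2 + 6*j - 3)/(4*j^4 - 12*j^3 + 21*j^2 - 18*j + 9)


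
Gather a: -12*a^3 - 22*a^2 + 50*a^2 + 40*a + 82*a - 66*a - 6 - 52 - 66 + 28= -12*a^3 + 28*a^2 + 56*a - 96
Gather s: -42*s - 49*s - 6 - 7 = -91*s - 13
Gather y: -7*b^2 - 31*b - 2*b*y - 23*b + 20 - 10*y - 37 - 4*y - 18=-7*b^2 - 54*b + y*(-2*b - 14) - 35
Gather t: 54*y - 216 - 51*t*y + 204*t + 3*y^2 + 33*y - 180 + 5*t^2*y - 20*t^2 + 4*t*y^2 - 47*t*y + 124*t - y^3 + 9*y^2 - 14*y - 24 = t^2*(5*y - 20) + t*(4*y^2 - 98*y + 328) - y^3 + 12*y^2 + 73*y - 420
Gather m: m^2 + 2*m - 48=m^2 + 2*m - 48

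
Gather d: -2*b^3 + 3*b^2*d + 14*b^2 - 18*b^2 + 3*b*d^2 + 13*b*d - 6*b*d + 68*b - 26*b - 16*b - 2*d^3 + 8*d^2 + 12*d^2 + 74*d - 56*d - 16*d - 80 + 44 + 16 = -2*b^3 - 4*b^2 + 26*b - 2*d^3 + d^2*(3*b + 20) + d*(3*b^2 + 7*b + 2) - 20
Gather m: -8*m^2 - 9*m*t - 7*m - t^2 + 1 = -8*m^2 + m*(-9*t - 7) - t^2 + 1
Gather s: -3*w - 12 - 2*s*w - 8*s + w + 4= s*(-2*w - 8) - 2*w - 8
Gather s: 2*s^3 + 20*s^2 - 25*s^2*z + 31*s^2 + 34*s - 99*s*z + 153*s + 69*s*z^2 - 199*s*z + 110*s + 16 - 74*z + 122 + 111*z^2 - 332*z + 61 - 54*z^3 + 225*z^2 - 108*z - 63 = 2*s^3 + s^2*(51 - 25*z) + s*(69*z^2 - 298*z + 297) - 54*z^3 + 336*z^2 - 514*z + 136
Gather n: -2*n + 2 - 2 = -2*n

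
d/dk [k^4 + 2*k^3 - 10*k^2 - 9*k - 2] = 4*k^3 + 6*k^2 - 20*k - 9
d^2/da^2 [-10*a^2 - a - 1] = -20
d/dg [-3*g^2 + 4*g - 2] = 4 - 6*g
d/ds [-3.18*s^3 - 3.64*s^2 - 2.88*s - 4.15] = -9.54*s^2 - 7.28*s - 2.88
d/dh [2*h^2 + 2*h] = 4*h + 2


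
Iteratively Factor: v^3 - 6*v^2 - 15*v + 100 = (v - 5)*(v^2 - v - 20) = (v - 5)*(v + 4)*(v - 5)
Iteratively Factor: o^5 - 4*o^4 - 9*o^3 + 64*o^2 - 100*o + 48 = (o - 2)*(o^4 - 2*o^3 - 13*o^2 + 38*o - 24) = (o - 3)*(o - 2)*(o^3 + o^2 - 10*o + 8) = (o - 3)*(o - 2)^2*(o^2 + 3*o - 4) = (o - 3)*(o - 2)^2*(o - 1)*(o + 4)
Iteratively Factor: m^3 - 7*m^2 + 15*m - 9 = (m - 3)*(m^2 - 4*m + 3) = (m - 3)*(m - 1)*(m - 3)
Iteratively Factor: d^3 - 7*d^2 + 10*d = (d - 5)*(d^2 - 2*d) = (d - 5)*(d - 2)*(d)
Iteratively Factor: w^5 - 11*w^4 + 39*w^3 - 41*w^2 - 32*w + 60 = (w - 5)*(w^4 - 6*w^3 + 9*w^2 + 4*w - 12) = (w - 5)*(w - 2)*(w^3 - 4*w^2 + w + 6) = (w - 5)*(w - 3)*(w - 2)*(w^2 - w - 2) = (w - 5)*(w - 3)*(w - 2)^2*(w + 1)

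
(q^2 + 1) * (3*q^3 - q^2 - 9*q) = 3*q^5 - q^4 - 6*q^3 - q^2 - 9*q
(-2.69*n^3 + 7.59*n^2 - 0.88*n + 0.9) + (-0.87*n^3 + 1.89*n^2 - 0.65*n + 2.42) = -3.56*n^3 + 9.48*n^2 - 1.53*n + 3.32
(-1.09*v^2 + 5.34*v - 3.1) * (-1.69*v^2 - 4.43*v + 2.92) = 1.8421*v^4 - 4.1959*v^3 - 21.6*v^2 + 29.3258*v - 9.052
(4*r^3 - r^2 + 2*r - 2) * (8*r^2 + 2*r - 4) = 32*r^5 - 2*r^3 - 8*r^2 - 12*r + 8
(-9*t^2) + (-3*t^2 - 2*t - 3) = -12*t^2 - 2*t - 3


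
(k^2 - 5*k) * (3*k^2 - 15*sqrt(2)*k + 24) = 3*k^4 - 15*sqrt(2)*k^3 - 15*k^3 + 24*k^2 + 75*sqrt(2)*k^2 - 120*k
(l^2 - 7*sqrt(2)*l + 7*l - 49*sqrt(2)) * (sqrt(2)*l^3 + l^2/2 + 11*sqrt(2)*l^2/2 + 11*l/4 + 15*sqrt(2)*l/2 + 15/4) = sqrt(2)*l^5 - 27*l^4/2 + 25*sqrt(2)*l^4/2 - 675*l^3/4 + 85*sqrt(2)*l^3/2 - 621*l^2 + 35*sqrt(2)*l^2/4 - 2835*l/4 - 161*sqrt(2)*l - 735*sqrt(2)/4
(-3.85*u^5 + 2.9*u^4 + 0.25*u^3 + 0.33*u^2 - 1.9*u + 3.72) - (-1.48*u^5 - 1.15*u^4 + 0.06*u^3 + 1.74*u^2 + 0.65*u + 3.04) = -2.37*u^5 + 4.05*u^4 + 0.19*u^3 - 1.41*u^2 - 2.55*u + 0.68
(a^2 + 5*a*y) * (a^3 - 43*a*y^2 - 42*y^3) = a^5 + 5*a^4*y - 43*a^3*y^2 - 257*a^2*y^3 - 210*a*y^4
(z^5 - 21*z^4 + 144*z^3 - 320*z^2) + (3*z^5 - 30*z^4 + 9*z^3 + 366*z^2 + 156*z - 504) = 4*z^5 - 51*z^4 + 153*z^3 + 46*z^2 + 156*z - 504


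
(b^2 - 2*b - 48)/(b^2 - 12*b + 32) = (b + 6)/(b - 4)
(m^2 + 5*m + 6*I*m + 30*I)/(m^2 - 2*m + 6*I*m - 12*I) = (m + 5)/(m - 2)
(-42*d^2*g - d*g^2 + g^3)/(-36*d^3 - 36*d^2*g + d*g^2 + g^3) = g*(7*d - g)/(6*d^2 + 5*d*g - g^2)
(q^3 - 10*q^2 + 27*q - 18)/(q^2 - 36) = (q^2 - 4*q + 3)/(q + 6)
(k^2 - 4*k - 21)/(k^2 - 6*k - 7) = (k + 3)/(k + 1)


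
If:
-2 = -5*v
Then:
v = 2/5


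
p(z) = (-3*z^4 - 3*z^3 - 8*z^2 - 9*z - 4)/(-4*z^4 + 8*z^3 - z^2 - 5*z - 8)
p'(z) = (-12*z^3 - 9*z^2 - 16*z - 9)/(-4*z^4 + 8*z^3 - z^2 - 5*z - 8) + (16*z^3 - 24*z^2 + 2*z + 5)*(-3*z^4 - 3*z^3 - 8*z^2 - 9*z - 4)/(-4*z^4 + 8*z^3 - z^2 - 5*z - 8)^2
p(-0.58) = 0.16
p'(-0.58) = 0.22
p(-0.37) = 0.25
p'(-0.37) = 0.54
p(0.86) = 2.09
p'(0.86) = 3.83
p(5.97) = 1.39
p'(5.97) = -0.17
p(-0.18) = 0.37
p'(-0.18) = 0.69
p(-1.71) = 0.30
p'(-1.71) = -0.11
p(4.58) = 1.75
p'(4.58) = -0.39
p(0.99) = 2.65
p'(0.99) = 4.80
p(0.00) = 0.50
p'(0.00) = 0.81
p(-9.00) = 0.56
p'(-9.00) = -0.02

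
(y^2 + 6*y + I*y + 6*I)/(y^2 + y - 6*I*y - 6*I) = (y^2 + y*(6 + I) + 6*I)/(y^2 + y*(1 - 6*I) - 6*I)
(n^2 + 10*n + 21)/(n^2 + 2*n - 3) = (n + 7)/(n - 1)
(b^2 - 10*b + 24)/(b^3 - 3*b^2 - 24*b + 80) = (b - 6)/(b^2 + b - 20)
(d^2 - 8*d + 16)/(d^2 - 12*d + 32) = (d - 4)/(d - 8)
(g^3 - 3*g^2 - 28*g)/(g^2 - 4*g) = (g^2 - 3*g - 28)/(g - 4)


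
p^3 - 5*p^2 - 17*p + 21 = (p - 7)*(p - 1)*(p + 3)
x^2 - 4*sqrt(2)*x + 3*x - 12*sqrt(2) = (x + 3)*(x - 4*sqrt(2))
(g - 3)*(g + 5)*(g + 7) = g^3 + 9*g^2 - g - 105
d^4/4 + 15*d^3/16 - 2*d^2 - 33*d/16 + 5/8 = (d/4 + 1/4)*(d - 2)*(d - 1/4)*(d + 5)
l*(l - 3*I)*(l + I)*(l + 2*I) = l^4 + 7*l^2 + 6*I*l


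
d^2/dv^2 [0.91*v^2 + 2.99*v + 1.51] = 1.82000000000000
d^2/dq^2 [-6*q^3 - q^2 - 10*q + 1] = -36*q - 2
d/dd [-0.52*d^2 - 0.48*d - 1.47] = -1.04*d - 0.48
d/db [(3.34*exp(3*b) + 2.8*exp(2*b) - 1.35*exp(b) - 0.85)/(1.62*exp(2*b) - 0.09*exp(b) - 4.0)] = (5.4108*exp(4*b) - 0.6012*exp(3*b) - 38.145*exp(2*b) - 19.646*exp(b) + 5.3235)*exp(b)/(2.6244*exp(4*b) - 0.2916*exp(3*b) - 12.9519*exp(2*b) + 0.72*exp(b) + 16.0)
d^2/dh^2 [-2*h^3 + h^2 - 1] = 2 - 12*h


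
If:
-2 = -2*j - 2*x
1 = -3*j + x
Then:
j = 0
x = 1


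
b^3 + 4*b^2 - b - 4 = (b - 1)*(b + 1)*(b + 4)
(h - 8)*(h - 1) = h^2 - 9*h + 8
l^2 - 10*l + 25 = (l - 5)^2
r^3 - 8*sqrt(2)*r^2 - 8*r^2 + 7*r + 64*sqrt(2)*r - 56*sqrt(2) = (r - 7)*(r - 1)*(r - 8*sqrt(2))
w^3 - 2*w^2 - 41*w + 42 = (w - 7)*(w - 1)*(w + 6)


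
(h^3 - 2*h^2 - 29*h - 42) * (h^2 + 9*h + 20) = h^5 + 7*h^4 - 27*h^3 - 343*h^2 - 958*h - 840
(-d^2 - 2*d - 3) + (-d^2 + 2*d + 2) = -2*d^2 - 1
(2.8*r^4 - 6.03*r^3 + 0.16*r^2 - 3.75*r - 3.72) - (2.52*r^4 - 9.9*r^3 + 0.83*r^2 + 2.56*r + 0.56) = 0.28*r^4 + 3.87*r^3 - 0.67*r^2 - 6.31*r - 4.28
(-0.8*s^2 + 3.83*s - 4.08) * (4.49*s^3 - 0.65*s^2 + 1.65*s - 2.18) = -3.592*s^5 + 17.7167*s^4 - 22.1287*s^3 + 10.7155*s^2 - 15.0814*s + 8.8944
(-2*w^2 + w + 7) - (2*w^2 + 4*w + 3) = -4*w^2 - 3*w + 4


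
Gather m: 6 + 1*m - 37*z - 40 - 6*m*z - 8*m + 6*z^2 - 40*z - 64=m*(-6*z - 7) + 6*z^2 - 77*z - 98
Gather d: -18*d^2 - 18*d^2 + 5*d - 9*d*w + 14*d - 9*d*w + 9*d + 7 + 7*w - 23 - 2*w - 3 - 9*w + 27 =-36*d^2 + d*(28 - 18*w) - 4*w + 8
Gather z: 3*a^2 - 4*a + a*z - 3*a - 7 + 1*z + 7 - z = 3*a^2 + a*z - 7*a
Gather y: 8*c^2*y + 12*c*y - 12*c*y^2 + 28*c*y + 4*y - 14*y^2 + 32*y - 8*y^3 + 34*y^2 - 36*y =-8*y^3 + y^2*(20 - 12*c) + y*(8*c^2 + 40*c)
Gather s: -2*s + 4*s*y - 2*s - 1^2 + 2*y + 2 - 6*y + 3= s*(4*y - 4) - 4*y + 4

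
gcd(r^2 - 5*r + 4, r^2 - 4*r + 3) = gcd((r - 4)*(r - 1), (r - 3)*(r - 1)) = r - 1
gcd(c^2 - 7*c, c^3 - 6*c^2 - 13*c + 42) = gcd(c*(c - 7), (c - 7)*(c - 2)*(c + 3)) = c - 7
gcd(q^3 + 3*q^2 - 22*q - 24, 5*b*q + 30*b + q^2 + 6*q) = q + 6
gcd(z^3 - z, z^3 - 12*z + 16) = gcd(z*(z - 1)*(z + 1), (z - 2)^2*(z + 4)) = 1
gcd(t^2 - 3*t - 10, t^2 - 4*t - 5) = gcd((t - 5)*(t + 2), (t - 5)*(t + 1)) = t - 5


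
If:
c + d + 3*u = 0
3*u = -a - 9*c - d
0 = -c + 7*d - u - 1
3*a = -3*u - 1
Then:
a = -19/69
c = 19/552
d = 77/552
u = -4/69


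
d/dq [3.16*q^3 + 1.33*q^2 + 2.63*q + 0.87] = 9.48*q^2 + 2.66*q + 2.63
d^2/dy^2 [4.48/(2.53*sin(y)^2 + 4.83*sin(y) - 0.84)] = (-114.704128*sin(y)^4 - 164.235456*sin(y)^3 + 29.459136*sin(y)^2 + 310.294656*sin(y) + 228.068736)/(2.53*sin(y)^2 + 4.83*sin(y) - 0.84)^3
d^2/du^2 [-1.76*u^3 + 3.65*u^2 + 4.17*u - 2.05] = 7.3 - 10.56*u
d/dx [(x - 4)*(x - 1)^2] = 3*(x - 3)*(x - 1)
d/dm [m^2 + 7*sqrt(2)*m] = 2*m + 7*sqrt(2)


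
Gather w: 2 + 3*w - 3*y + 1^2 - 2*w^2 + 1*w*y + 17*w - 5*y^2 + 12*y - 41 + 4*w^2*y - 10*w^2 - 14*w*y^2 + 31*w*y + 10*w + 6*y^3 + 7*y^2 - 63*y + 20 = w^2*(4*y - 12) + w*(-14*y^2 + 32*y + 30) + 6*y^3 + 2*y^2 - 54*y - 18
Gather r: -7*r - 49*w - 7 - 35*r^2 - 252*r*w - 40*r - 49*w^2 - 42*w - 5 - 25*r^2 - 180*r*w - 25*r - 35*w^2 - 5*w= -60*r^2 + r*(-432*w - 72) - 84*w^2 - 96*w - 12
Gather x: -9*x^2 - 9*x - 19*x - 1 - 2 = -9*x^2 - 28*x - 3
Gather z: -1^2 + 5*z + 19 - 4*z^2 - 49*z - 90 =-4*z^2 - 44*z - 72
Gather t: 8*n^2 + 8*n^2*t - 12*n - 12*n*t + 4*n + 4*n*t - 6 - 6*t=8*n^2 - 8*n + t*(8*n^2 - 8*n - 6) - 6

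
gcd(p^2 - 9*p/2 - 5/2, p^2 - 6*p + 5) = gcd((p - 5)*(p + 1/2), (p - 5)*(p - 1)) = p - 5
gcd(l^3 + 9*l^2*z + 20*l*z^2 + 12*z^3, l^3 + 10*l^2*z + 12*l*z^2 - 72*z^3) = l + 6*z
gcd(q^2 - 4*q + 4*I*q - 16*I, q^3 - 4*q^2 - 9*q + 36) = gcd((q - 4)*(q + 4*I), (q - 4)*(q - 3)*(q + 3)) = q - 4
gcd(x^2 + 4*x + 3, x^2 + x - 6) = x + 3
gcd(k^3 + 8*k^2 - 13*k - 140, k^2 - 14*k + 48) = 1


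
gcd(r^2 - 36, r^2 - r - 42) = r + 6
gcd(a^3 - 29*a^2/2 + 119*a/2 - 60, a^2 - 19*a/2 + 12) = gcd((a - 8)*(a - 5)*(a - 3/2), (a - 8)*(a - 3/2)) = a^2 - 19*a/2 + 12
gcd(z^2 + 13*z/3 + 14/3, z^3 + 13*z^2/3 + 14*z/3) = z^2 + 13*z/3 + 14/3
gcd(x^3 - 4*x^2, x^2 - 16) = x - 4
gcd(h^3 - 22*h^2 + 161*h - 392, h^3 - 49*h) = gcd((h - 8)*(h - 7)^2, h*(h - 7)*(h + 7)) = h - 7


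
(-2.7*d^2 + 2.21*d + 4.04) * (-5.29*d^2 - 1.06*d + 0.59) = 14.283*d^4 - 8.8289*d^3 - 25.3072*d^2 - 2.9785*d + 2.3836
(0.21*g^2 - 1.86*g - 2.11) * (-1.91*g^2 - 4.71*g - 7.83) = -0.4011*g^4 + 2.5635*g^3 + 11.1464*g^2 + 24.5019*g + 16.5213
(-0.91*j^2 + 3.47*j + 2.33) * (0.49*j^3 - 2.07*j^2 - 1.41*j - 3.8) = -0.4459*j^5 + 3.584*j^4 - 4.7581*j^3 - 6.2578*j^2 - 16.4713*j - 8.854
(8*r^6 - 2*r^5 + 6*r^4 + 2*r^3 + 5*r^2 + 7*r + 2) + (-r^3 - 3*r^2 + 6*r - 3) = 8*r^6 - 2*r^5 + 6*r^4 + r^3 + 2*r^2 + 13*r - 1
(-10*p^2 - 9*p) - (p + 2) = -10*p^2 - 10*p - 2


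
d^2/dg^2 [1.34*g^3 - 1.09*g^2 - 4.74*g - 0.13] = 8.04*g - 2.18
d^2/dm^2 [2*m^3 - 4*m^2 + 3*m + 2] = 12*m - 8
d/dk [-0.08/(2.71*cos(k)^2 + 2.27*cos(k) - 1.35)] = -(0.4336*cos(k) + 0.1816)*sin(k)/(2.71*cos(k)^2 + 2.27*cos(k) - 1.35)^2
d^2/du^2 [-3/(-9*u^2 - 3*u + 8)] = 54*(-9*u^2 - 3*u + (6*u + 1)^2 + 8)/(9*u^2 + 3*u - 8)^3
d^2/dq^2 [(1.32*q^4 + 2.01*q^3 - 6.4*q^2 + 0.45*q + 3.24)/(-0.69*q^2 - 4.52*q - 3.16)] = (-1.256904*q^6 - 24.700896*q^5 - 179.077536*q^4 - 415.375314*q^3 - 423.41004*q^2 - 175.168728*q + 22.41056)/(0.328509*q^6 + 6.455916*q^5 + 46.804356*q^4 + 151.477856*q^3 + 214.350384*q^2 + 135.404736*q + 31.554496)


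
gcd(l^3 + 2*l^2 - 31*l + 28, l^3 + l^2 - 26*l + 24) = l^2 - 5*l + 4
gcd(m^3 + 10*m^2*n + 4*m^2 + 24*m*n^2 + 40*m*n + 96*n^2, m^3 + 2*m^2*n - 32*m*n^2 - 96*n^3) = m + 4*n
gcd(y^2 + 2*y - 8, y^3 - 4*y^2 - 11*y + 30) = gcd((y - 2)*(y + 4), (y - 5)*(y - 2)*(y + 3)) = y - 2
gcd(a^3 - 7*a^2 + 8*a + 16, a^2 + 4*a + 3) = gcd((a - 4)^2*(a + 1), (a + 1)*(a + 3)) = a + 1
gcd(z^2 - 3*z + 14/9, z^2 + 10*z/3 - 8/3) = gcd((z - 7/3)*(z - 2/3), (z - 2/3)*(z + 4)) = z - 2/3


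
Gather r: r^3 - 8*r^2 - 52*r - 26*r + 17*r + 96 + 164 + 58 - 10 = r^3 - 8*r^2 - 61*r + 308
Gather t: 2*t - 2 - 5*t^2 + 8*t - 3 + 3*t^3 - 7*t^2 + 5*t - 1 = 3*t^3 - 12*t^2 + 15*t - 6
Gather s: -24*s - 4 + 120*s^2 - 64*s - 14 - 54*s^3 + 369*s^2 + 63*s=-54*s^3 + 489*s^2 - 25*s - 18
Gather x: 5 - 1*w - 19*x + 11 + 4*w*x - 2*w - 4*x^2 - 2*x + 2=-3*w - 4*x^2 + x*(4*w - 21) + 18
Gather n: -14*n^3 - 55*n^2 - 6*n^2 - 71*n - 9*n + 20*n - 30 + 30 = -14*n^3 - 61*n^2 - 60*n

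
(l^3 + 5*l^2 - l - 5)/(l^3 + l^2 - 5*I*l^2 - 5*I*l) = (l^2 + 4*l - 5)/(l*(l - 5*I))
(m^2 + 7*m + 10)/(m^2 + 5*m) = (m + 2)/m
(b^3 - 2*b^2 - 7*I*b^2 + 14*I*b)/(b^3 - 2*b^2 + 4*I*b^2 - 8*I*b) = (b - 7*I)/(b + 4*I)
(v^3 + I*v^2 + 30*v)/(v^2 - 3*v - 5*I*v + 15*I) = v*(v + 6*I)/(v - 3)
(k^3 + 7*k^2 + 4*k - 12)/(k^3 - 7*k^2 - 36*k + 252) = (k^2 + k - 2)/(k^2 - 13*k + 42)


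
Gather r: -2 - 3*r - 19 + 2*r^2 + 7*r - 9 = 2*r^2 + 4*r - 30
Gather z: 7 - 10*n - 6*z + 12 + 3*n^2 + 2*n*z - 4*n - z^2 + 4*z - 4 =3*n^2 - 14*n - z^2 + z*(2*n - 2) + 15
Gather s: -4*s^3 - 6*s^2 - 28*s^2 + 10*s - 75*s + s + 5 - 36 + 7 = -4*s^3 - 34*s^2 - 64*s - 24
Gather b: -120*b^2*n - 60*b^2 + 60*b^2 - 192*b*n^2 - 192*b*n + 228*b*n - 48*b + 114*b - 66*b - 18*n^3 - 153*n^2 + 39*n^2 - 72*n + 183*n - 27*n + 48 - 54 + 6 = -120*b^2*n + b*(-192*n^2 + 36*n) - 18*n^3 - 114*n^2 + 84*n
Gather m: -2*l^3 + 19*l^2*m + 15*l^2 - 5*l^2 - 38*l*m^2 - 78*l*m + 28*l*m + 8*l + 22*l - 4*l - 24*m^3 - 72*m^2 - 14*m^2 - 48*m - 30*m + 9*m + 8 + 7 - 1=-2*l^3 + 10*l^2 + 26*l - 24*m^3 + m^2*(-38*l - 86) + m*(19*l^2 - 50*l - 69) + 14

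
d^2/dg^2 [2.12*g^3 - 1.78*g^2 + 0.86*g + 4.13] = 12.72*g - 3.56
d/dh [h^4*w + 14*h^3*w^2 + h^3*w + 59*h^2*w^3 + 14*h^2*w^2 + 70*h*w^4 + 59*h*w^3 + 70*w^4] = w*(4*h^3 + 42*h^2*w + 3*h^2 + 118*h*w^2 + 28*h*w + 70*w^3 + 59*w^2)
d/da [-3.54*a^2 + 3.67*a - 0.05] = 3.67 - 7.08*a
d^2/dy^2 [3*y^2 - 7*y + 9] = 6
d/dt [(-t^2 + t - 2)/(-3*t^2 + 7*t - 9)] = (-4*t^2 + 6*t + 5)/(9*t^4 - 42*t^3 + 103*t^2 - 126*t + 81)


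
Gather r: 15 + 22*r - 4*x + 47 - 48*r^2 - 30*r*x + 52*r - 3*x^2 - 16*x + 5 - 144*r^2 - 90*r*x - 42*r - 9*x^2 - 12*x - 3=-192*r^2 + r*(32 - 120*x) - 12*x^2 - 32*x + 64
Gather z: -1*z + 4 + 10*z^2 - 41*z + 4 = 10*z^2 - 42*z + 8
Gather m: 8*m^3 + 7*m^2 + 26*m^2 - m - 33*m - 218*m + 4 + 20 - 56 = 8*m^3 + 33*m^2 - 252*m - 32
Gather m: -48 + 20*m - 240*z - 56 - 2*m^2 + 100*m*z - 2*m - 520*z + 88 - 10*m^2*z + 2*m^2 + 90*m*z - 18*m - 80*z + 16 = -10*m^2*z + 190*m*z - 840*z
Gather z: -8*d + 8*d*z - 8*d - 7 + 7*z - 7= -16*d + z*(8*d + 7) - 14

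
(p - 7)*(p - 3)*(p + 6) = p^3 - 4*p^2 - 39*p + 126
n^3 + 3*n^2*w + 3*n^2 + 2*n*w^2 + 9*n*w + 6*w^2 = (n + 3)*(n + w)*(n + 2*w)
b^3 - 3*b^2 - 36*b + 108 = (b - 6)*(b - 3)*(b + 6)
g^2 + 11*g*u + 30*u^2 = (g + 5*u)*(g + 6*u)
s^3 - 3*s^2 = s^2*(s - 3)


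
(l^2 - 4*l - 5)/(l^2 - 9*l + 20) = (l + 1)/(l - 4)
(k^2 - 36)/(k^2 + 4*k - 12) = (k - 6)/(k - 2)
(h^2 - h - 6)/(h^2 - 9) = (h + 2)/(h + 3)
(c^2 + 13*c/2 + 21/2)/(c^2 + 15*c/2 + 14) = (c + 3)/(c + 4)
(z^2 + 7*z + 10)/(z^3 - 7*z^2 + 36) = (z + 5)/(z^2 - 9*z + 18)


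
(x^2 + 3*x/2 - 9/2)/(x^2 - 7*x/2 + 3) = (x + 3)/(x - 2)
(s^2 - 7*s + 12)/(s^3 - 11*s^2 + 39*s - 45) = (s - 4)/(s^2 - 8*s + 15)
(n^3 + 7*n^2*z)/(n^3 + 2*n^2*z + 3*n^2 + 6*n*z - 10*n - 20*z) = n^2*(n + 7*z)/(n^3 + 2*n^2*z + 3*n^2 + 6*n*z - 10*n - 20*z)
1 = 1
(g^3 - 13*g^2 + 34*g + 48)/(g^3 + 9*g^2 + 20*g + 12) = (g^2 - 14*g + 48)/(g^2 + 8*g + 12)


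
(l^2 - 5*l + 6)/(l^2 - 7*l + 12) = (l - 2)/(l - 4)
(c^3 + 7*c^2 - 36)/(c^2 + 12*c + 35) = (c^3 + 7*c^2 - 36)/(c^2 + 12*c + 35)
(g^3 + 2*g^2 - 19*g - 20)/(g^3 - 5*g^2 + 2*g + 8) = (g + 5)/(g - 2)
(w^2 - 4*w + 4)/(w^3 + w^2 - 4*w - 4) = (w - 2)/(w^2 + 3*w + 2)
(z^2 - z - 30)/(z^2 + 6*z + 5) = (z - 6)/(z + 1)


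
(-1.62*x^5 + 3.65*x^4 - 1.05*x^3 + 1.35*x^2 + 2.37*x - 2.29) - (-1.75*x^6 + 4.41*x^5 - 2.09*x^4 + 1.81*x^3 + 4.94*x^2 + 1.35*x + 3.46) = 1.75*x^6 - 6.03*x^5 + 5.74*x^4 - 2.86*x^3 - 3.59*x^2 + 1.02*x - 5.75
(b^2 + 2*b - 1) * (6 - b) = -b^3 + 4*b^2 + 13*b - 6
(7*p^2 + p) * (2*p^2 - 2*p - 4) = 14*p^4 - 12*p^3 - 30*p^2 - 4*p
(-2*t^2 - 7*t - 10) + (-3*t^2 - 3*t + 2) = -5*t^2 - 10*t - 8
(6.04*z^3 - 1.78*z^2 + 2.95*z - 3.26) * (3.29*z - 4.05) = 19.8716*z^4 - 30.3182*z^3 + 16.9145*z^2 - 22.6729*z + 13.203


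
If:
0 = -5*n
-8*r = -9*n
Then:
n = 0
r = 0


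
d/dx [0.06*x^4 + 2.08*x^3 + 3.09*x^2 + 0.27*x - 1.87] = 0.24*x^3 + 6.24*x^2 + 6.18*x + 0.27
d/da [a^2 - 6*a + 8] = 2*a - 6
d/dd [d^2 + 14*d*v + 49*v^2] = 2*d + 14*v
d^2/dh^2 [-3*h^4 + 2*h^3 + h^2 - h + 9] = -36*h^2 + 12*h + 2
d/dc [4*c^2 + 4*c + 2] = 8*c + 4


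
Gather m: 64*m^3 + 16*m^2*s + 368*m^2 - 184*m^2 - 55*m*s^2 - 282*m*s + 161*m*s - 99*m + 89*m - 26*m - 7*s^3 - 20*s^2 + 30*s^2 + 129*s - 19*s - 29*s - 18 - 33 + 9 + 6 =64*m^3 + m^2*(16*s + 184) + m*(-55*s^2 - 121*s - 36) - 7*s^3 + 10*s^2 + 81*s - 36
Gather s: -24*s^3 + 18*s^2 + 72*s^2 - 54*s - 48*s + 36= -24*s^3 + 90*s^2 - 102*s + 36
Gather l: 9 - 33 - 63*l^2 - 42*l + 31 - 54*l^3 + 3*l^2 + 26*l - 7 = -54*l^3 - 60*l^2 - 16*l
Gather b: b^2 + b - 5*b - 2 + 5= b^2 - 4*b + 3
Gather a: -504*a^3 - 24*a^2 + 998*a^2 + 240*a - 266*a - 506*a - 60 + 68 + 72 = -504*a^3 + 974*a^2 - 532*a + 80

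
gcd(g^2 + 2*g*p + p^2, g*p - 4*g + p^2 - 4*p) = g + p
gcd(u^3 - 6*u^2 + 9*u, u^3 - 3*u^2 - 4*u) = u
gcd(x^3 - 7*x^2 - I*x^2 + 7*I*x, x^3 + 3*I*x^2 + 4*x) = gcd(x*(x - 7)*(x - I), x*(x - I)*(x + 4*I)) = x^2 - I*x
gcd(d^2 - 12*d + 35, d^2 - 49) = d - 7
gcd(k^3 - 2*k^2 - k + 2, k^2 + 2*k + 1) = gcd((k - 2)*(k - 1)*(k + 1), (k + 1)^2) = k + 1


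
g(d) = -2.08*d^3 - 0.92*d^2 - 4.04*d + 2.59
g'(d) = -6.24*d^2 - 1.84*d - 4.04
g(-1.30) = 10.86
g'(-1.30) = -12.19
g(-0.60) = 5.13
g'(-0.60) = -5.18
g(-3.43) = 89.56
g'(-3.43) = -71.14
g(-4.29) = 167.21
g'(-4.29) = -110.99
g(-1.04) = 8.14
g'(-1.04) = -8.88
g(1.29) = -8.62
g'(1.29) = -16.80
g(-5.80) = 400.91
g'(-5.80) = -203.28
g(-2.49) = 39.06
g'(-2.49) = -38.15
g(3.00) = -73.97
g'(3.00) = -65.72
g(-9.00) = 1480.75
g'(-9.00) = -492.92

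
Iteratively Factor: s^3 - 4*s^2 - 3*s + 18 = (s + 2)*(s^2 - 6*s + 9) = (s - 3)*(s + 2)*(s - 3)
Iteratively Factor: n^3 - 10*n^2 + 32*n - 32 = (n - 2)*(n^2 - 8*n + 16) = (n - 4)*(n - 2)*(n - 4)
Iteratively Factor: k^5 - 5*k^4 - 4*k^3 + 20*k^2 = (k)*(k^4 - 5*k^3 - 4*k^2 + 20*k) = k^2*(k^3 - 5*k^2 - 4*k + 20) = k^2*(k - 2)*(k^2 - 3*k - 10) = k^2*(k - 2)*(k + 2)*(k - 5)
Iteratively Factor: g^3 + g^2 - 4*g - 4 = (g - 2)*(g^2 + 3*g + 2) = (g - 2)*(g + 2)*(g + 1)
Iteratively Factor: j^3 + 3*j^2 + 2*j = (j + 1)*(j^2 + 2*j) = (j + 1)*(j + 2)*(j)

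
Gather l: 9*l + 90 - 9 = 9*l + 81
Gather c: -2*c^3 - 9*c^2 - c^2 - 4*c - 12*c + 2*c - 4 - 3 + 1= -2*c^3 - 10*c^2 - 14*c - 6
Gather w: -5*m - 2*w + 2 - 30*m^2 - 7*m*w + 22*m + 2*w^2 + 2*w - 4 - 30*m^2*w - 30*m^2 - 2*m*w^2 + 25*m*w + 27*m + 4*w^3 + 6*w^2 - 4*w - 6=-60*m^2 + 44*m + 4*w^3 + w^2*(8 - 2*m) + w*(-30*m^2 + 18*m - 4) - 8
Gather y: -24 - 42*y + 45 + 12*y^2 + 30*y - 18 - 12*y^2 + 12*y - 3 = 0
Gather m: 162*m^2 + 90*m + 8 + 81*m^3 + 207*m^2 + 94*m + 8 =81*m^3 + 369*m^2 + 184*m + 16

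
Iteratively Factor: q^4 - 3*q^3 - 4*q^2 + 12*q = (q)*(q^3 - 3*q^2 - 4*q + 12) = q*(q + 2)*(q^2 - 5*q + 6) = q*(q - 3)*(q + 2)*(q - 2)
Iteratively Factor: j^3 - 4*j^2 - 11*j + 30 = (j + 3)*(j^2 - 7*j + 10) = (j - 2)*(j + 3)*(j - 5)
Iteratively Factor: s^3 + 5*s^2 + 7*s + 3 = (s + 1)*(s^2 + 4*s + 3) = (s + 1)^2*(s + 3)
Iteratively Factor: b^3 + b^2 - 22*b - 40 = (b + 4)*(b^2 - 3*b - 10) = (b + 2)*(b + 4)*(b - 5)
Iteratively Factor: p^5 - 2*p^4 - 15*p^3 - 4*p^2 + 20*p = (p)*(p^4 - 2*p^3 - 15*p^2 - 4*p + 20) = p*(p + 2)*(p^3 - 4*p^2 - 7*p + 10) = p*(p + 2)^2*(p^2 - 6*p + 5) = p*(p - 1)*(p + 2)^2*(p - 5)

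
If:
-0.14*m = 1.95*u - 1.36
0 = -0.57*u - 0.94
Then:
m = 32.68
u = -1.65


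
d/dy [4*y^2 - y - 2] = 8*y - 1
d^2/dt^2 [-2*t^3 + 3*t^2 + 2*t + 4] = 6 - 12*t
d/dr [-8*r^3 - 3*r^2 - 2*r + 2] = -24*r^2 - 6*r - 2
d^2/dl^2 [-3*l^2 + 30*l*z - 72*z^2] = -6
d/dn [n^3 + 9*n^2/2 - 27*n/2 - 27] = 3*n^2 + 9*n - 27/2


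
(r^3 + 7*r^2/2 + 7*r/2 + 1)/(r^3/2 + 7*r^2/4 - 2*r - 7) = 2*(2*r^2 + 3*r + 1)/(2*r^2 + 3*r - 14)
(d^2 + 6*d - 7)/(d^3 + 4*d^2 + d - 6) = (d + 7)/(d^2 + 5*d + 6)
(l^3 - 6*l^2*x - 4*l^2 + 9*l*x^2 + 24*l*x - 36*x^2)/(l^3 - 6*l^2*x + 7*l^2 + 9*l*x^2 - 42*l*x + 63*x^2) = (l - 4)/(l + 7)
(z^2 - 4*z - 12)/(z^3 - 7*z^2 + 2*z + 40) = (z - 6)/(z^2 - 9*z + 20)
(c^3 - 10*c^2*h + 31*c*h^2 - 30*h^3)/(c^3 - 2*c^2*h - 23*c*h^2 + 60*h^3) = (c^2 - 7*c*h + 10*h^2)/(c^2 + c*h - 20*h^2)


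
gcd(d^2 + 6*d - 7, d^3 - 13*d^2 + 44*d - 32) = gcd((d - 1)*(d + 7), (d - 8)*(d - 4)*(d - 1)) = d - 1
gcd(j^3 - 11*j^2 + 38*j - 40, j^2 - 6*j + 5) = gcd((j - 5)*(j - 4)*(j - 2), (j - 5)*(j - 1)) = j - 5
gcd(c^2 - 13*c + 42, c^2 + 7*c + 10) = 1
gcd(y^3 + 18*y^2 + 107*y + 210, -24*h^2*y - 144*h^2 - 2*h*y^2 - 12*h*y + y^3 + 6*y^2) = y + 6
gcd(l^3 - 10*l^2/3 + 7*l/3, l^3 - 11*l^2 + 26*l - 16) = l - 1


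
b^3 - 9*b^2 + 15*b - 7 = (b - 7)*(b - 1)^2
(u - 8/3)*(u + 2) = u^2 - 2*u/3 - 16/3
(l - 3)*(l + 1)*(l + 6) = l^3 + 4*l^2 - 15*l - 18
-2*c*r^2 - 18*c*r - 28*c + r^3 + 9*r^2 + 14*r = (-2*c + r)*(r + 2)*(r + 7)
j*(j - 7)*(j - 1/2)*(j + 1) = j^4 - 13*j^3/2 - 4*j^2 + 7*j/2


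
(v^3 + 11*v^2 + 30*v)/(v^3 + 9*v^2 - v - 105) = v*(v + 6)/(v^2 + 4*v - 21)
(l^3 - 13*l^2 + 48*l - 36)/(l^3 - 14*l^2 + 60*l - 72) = (l - 1)/(l - 2)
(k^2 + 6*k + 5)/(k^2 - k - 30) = (k + 1)/(k - 6)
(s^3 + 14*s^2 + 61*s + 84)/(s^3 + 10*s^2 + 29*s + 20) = (s^2 + 10*s + 21)/(s^2 + 6*s + 5)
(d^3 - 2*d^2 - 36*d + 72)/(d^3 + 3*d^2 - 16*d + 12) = (d - 6)/(d - 1)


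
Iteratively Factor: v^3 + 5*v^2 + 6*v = (v + 3)*(v^2 + 2*v) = (v + 2)*(v + 3)*(v)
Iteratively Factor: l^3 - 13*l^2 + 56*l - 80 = (l - 4)*(l^2 - 9*l + 20) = (l - 5)*(l - 4)*(l - 4)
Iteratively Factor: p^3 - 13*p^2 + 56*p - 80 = (p - 4)*(p^2 - 9*p + 20) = (p - 4)^2*(p - 5)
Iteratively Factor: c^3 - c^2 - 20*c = (c - 5)*(c^2 + 4*c) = c*(c - 5)*(c + 4)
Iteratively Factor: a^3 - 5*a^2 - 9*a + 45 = (a + 3)*(a^2 - 8*a + 15) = (a - 5)*(a + 3)*(a - 3)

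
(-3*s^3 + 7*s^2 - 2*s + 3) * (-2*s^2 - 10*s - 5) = 6*s^5 + 16*s^4 - 51*s^3 - 21*s^2 - 20*s - 15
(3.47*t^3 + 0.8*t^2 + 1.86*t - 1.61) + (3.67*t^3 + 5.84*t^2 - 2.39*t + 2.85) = 7.14*t^3 + 6.64*t^2 - 0.53*t + 1.24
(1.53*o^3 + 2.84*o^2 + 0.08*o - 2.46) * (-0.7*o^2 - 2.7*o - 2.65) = -1.071*o^5 - 6.119*o^4 - 11.7785*o^3 - 6.02*o^2 + 6.43*o + 6.519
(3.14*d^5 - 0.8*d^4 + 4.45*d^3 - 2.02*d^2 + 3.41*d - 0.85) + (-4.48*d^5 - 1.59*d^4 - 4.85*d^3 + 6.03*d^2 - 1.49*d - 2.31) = -1.34*d^5 - 2.39*d^4 - 0.399999999999999*d^3 + 4.01*d^2 + 1.92*d - 3.16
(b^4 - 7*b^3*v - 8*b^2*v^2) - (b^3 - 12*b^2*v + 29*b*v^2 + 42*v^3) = b^4 - 7*b^3*v - b^3 - 8*b^2*v^2 + 12*b^2*v - 29*b*v^2 - 42*v^3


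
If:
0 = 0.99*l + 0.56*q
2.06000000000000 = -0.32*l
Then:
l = -6.44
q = 11.38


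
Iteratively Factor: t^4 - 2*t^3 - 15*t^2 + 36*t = (t - 3)*(t^3 + t^2 - 12*t) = t*(t - 3)*(t^2 + t - 12) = t*(t - 3)*(t + 4)*(t - 3)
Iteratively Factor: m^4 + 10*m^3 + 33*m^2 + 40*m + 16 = (m + 4)*(m^3 + 6*m^2 + 9*m + 4) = (m + 1)*(m + 4)*(m^2 + 5*m + 4) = (m + 1)*(m + 4)^2*(m + 1)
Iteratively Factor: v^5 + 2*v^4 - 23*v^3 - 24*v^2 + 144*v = (v + 4)*(v^4 - 2*v^3 - 15*v^2 + 36*v) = (v - 3)*(v + 4)*(v^3 + v^2 - 12*v) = (v - 3)*(v + 4)^2*(v^2 - 3*v) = v*(v - 3)*(v + 4)^2*(v - 3)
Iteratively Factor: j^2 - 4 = (j - 2)*(j + 2)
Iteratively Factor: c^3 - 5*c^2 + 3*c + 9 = (c + 1)*(c^2 - 6*c + 9) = (c - 3)*(c + 1)*(c - 3)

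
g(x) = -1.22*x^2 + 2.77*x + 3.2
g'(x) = 2.77 - 2.44*x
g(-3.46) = -20.99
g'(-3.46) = 11.21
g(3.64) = -2.88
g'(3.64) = -6.11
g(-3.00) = -16.09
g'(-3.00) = 10.09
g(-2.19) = -8.72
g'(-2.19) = 8.11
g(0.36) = 4.04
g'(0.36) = 1.89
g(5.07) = -14.12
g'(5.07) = -9.60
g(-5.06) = -42.05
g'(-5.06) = 15.12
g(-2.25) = -9.21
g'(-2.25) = 8.26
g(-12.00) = -205.72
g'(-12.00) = 32.05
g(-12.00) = -205.72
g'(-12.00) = 32.05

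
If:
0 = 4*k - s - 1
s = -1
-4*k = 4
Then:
No Solution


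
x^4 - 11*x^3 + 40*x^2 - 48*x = x*(x - 4)^2*(x - 3)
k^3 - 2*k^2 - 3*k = k*(k - 3)*(k + 1)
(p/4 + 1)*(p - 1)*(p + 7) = p^3/4 + 5*p^2/2 + 17*p/4 - 7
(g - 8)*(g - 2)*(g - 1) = g^3 - 11*g^2 + 26*g - 16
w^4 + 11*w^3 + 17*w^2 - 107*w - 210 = (w - 3)*(w + 2)*(w + 5)*(w + 7)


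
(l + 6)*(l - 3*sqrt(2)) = l^2 - 3*sqrt(2)*l + 6*l - 18*sqrt(2)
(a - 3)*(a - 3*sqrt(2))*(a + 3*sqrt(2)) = a^3 - 3*a^2 - 18*a + 54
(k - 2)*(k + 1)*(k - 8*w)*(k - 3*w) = k^4 - 11*k^3*w - k^3 + 24*k^2*w^2 + 11*k^2*w - 2*k^2 - 24*k*w^2 + 22*k*w - 48*w^2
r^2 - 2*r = r*(r - 2)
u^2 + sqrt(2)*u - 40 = (u - 4*sqrt(2))*(u + 5*sqrt(2))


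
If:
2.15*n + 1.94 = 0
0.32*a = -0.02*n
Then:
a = 0.06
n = -0.90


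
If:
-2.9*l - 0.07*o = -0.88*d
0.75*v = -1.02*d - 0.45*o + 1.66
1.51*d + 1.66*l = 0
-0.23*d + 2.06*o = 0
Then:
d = 0.00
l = 0.00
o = 0.00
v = 2.21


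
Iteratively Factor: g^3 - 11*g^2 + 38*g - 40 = (g - 2)*(g^2 - 9*g + 20) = (g - 4)*(g - 2)*(g - 5)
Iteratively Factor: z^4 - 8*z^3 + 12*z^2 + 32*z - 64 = (z - 4)*(z^3 - 4*z^2 - 4*z + 16) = (z - 4)*(z - 2)*(z^2 - 2*z - 8) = (z - 4)^2*(z - 2)*(z + 2)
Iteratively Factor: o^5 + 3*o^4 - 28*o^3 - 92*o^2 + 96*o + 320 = (o + 4)*(o^4 - o^3 - 24*o^2 + 4*o + 80) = (o - 2)*(o + 4)*(o^3 + o^2 - 22*o - 40) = (o - 2)*(o + 4)^2*(o^2 - 3*o - 10) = (o - 2)*(o + 2)*(o + 4)^2*(o - 5)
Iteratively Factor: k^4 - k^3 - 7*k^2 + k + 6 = (k - 1)*(k^3 - 7*k - 6) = (k - 1)*(k + 2)*(k^2 - 2*k - 3) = (k - 3)*(k - 1)*(k + 2)*(k + 1)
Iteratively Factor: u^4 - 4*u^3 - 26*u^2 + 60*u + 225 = (u + 3)*(u^3 - 7*u^2 - 5*u + 75) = (u + 3)^2*(u^2 - 10*u + 25) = (u - 5)*(u + 3)^2*(u - 5)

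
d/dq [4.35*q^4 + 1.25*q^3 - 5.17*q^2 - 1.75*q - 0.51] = 17.4*q^3 + 3.75*q^2 - 10.34*q - 1.75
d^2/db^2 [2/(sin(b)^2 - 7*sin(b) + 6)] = 2*(-4*sin(b)^3 + 17*sin(b)^2 - 2*sin(b) - 86)/((sin(b) - 6)^3*(sin(b) - 1)^2)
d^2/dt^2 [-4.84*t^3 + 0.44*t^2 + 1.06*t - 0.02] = 0.88 - 29.04*t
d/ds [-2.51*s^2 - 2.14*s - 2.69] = -5.02*s - 2.14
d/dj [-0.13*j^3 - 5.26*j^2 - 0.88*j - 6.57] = -0.39*j^2 - 10.52*j - 0.88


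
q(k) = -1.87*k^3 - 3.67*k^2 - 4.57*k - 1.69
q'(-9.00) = -392.92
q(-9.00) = 1105.40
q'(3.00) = -77.08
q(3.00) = -98.92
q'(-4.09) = -68.39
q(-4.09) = 83.55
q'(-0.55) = -2.23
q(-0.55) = 0.02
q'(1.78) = -35.41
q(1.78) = -32.00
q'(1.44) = -26.77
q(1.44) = -21.46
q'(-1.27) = -4.30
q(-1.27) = 2.03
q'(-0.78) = -2.26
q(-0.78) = 0.53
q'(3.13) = -82.50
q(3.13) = -109.29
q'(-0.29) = -2.91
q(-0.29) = -0.63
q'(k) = -5.61*k^2 - 7.34*k - 4.57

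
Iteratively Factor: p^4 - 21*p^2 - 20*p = (p + 4)*(p^3 - 4*p^2 - 5*p) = (p + 1)*(p + 4)*(p^2 - 5*p) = p*(p + 1)*(p + 4)*(p - 5)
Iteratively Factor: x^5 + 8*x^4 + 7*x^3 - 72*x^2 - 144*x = (x + 4)*(x^4 + 4*x^3 - 9*x^2 - 36*x) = (x + 4)^2*(x^3 - 9*x) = (x - 3)*(x + 4)^2*(x^2 + 3*x) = (x - 3)*(x + 3)*(x + 4)^2*(x)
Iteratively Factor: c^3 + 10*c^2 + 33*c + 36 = (c + 3)*(c^2 + 7*c + 12) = (c + 3)^2*(c + 4)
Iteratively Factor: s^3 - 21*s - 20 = (s + 4)*(s^2 - 4*s - 5) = (s - 5)*(s + 4)*(s + 1)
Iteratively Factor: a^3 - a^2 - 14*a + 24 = (a - 3)*(a^2 + 2*a - 8) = (a - 3)*(a - 2)*(a + 4)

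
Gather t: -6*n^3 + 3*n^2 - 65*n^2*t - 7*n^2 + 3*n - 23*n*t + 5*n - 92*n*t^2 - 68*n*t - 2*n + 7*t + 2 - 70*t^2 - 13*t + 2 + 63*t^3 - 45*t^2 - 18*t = -6*n^3 - 4*n^2 + 6*n + 63*t^3 + t^2*(-92*n - 115) + t*(-65*n^2 - 91*n - 24) + 4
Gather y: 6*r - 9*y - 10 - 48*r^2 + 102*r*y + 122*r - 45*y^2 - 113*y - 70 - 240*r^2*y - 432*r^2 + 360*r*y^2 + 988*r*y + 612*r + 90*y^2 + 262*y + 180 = -480*r^2 + 740*r + y^2*(360*r + 45) + y*(-240*r^2 + 1090*r + 140) + 100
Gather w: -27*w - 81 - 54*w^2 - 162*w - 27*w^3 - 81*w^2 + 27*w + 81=-27*w^3 - 135*w^2 - 162*w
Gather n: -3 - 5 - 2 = -10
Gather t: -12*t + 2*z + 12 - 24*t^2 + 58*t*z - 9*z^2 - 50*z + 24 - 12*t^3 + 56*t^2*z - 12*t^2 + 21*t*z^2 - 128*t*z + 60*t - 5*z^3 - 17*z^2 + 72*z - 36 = -12*t^3 + t^2*(56*z - 36) + t*(21*z^2 - 70*z + 48) - 5*z^3 - 26*z^2 + 24*z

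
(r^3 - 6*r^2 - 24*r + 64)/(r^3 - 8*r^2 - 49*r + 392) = (r^2 + 2*r - 8)/(r^2 - 49)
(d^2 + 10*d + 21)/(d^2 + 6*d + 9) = (d + 7)/(d + 3)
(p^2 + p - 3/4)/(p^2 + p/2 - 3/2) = (p - 1/2)/(p - 1)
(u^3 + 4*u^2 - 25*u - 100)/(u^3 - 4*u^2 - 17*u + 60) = (u + 5)/(u - 3)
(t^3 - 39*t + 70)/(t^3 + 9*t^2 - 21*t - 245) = (t - 2)/(t + 7)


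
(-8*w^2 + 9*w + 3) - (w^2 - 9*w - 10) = -9*w^2 + 18*w + 13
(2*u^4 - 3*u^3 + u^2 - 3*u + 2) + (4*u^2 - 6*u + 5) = 2*u^4 - 3*u^3 + 5*u^2 - 9*u + 7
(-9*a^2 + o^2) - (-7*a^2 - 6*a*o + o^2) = -2*a^2 + 6*a*o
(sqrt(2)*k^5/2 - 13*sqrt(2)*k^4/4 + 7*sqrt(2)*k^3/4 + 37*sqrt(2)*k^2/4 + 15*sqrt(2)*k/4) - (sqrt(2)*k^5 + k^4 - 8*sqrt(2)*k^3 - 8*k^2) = -sqrt(2)*k^5/2 - 13*sqrt(2)*k^4/4 - k^4 + 39*sqrt(2)*k^3/4 + 8*k^2 + 37*sqrt(2)*k^2/4 + 15*sqrt(2)*k/4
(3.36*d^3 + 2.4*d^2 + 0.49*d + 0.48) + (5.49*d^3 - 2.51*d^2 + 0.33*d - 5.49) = 8.85*d^3 - 0.11*d^2 + 0.82*d - 5.01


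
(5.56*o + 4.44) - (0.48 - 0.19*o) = 5.75*o + 3.96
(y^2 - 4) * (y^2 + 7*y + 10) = y^4 + 7*y^3 + 6*y^2 - 28*y - 40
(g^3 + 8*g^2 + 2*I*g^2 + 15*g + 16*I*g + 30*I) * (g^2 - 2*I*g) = g^5 + 8*g^4 + 19*g^3 + 32*g^2 + 60*g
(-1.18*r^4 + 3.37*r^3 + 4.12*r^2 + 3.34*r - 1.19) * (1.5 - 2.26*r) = 2.6668*r^5 - 9.3862*r^4 - 4.2562*r^3 - 1.3684*r^2 + 7.6994*r - 1.785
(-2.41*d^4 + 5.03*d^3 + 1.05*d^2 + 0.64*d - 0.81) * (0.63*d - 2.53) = -1.5183*d^5 + 9.2662*d^4 - 12.0644*d^3 - 2.2533*d^2 - 2.1295*d + 2.0493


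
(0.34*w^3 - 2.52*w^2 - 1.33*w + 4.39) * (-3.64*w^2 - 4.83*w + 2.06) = -1.2376*w^5 + 7.5306*w^4 + 17.7132*w^3 - 14.7469*w^2 - 23.9435*w + 9.0434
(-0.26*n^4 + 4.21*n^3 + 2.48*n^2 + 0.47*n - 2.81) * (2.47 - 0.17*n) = 0.0442*n^5 - 1.3579*n^4 + 9.9771*n^3 + 6.0457*n^2 + 1.6386*n - 6.9407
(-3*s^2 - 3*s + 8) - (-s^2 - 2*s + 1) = -2*s^2 - s + 7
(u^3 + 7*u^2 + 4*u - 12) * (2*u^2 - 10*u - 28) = 2*u^5 + 4*u^4 - 90*u^3 - 260*u^2 + 8*u + 336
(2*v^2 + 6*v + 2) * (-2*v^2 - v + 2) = -4*v^4 - 14*v^3 - 6*v^2 + 10*v + 4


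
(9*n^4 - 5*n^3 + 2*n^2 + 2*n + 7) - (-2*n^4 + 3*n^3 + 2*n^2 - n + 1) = 11*n^4 - 8*n^3 + 3*n + 6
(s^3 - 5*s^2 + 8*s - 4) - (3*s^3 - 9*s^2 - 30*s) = -2*s^3 + 4*s^2 + 38*s - 4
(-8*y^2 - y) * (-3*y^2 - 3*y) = 24*y^4 + 27*y^3 + 3*y^2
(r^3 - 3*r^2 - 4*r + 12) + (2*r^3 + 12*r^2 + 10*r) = 3*r^3 + 9*r^2 + 6*r + 12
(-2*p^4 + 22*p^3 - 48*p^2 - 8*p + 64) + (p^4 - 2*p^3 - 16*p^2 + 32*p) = -p^4 + 20*p^3 - 64*p^2 + 24*p + 64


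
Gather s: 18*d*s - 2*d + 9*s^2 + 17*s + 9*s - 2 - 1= -2*d + 9*s^2 + s*(18*d + 26) - 3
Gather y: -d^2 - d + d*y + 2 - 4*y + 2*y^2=-d^2 - d + 2*y^2 + y*(d - 4) + 2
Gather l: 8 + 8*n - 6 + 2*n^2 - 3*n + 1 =2*n^2 + 5*n + 3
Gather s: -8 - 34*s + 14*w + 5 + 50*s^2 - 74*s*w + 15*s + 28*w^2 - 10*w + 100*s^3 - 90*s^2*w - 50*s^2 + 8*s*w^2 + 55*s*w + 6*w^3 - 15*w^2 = 100*s^3 - 90*s^2*w + s*(8*w^2 - 19*w - 19) + 6*w^3 + 13*w^2 + 4*w - 3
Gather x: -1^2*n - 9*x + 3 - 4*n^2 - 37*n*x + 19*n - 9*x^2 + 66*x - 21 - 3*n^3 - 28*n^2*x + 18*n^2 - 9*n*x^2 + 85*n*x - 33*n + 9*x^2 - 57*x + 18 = -3*n^3 + 14*n^2 - 9*n*x^2 - 15*n + x*(-28*n^2 + 48*n)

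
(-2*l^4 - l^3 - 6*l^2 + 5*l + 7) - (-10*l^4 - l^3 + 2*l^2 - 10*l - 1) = 8*l^4 - 8*l^2 + 15*l + 8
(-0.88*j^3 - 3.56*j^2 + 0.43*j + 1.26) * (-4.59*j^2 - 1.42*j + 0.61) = 4.0392*j^5 + 17.59*j^4 + 2.5447*j^3 - 8.5656*j^2 - 1.5269*j + 0.7686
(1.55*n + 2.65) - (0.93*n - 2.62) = 0.62*n + 5.27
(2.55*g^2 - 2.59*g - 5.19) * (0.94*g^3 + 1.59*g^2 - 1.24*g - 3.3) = 2.397*g^5 + 1.6199*g^4 - 12.1587*g^3 - 13.4555*g^2 + 14.9826*g + 17.127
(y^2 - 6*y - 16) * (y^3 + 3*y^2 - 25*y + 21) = y^5 - 3*y^4 - 59*y^3 + 123*y^2 + 274*y - 336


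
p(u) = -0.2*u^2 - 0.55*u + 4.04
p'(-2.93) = 0.62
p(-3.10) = 3.82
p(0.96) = 3.33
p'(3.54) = -1.97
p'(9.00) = -4.15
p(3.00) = 0.59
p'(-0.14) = -0.49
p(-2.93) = 3.93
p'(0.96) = -0.93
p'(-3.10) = 0.69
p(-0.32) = 4.20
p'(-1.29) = -0.03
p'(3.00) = -1.75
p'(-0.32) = -0.42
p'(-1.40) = 0.01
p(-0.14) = 4.11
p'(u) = -0.4*u - 0.55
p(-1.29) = 4.42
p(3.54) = -0.41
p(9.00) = -17.11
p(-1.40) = 4.42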